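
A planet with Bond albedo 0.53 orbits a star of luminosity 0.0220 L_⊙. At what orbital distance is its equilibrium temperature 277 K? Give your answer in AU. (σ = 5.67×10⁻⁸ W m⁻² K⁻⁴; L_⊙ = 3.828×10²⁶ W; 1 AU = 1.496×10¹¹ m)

d ≈ 0.103 AU

L = 0.0220 × 3.828×10²⁶ = 8.42×10²⁴ W.
From T_eq⁴ = L(1−A)/(16πσd²): d = √[L(1−A)/(16πσT_eq⁴)].
d = √[8.42×10²⁴ × 0.47 / (16π × 5.67×10⁻⁸ × (277)⁴)] = 1.54×10¹⁰ m = 0.103 AU.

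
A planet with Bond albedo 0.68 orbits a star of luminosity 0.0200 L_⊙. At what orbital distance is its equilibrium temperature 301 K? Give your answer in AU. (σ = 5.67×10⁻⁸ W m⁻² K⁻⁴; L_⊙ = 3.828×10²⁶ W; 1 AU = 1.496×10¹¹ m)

L = 0.0200 × 3.828×10²⁶ = 7.66×10²⁴ W.
From T_eq⁴ = L(1−A)/(16πσd²): d = √[L(1−A)/(16πσT_eq⁴)].
d = √[7.66×10²⁴ × 0.32 / (16π × 5.67×10⁻⁸ × (301)⁴)] = 1.02×10¹⁰ m = 0.0684 AU.

d ≈ 0.0684 AU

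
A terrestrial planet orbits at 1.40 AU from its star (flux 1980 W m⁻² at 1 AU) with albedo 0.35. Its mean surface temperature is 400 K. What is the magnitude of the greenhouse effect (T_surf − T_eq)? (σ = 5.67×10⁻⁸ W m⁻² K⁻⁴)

S = 1980/1.40² = 1010 W m⁻².
T_eq = [S(1−A)/(4σ)]^(1/4) = [1010×0.65/(4×5.67×10⁻⁸)]^(1/4) = 232.0 K.
ΔT = T_surf − T_eq = 400 − 232.0.

ΔT ≈ 168.0 K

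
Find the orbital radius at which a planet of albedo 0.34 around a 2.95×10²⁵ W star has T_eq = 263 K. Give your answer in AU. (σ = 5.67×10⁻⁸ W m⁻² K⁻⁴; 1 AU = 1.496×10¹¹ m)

From T_eq⁴ = L(1−A)/(16πσd²): d = √[L(1−A)/(16πσT_eq⁴)].
d = √[2.95×10²⁵ × 0.66 / (16π × 5.67×10⁻⁸ × (263)⁴)] = 3.78×10¹⁰ m = 0.253 AU.

d ≈ 0.253 AU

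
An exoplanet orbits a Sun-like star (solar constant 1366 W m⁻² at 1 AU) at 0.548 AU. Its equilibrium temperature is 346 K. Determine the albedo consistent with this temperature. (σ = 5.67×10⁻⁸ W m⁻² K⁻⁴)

A ≈ 0.29

Flux at 0.548 AU: S = 1366/0.548² = 4550 W m⁻².
From T_eq⁴ = S(1−A)/(4σ): 1−A = 4σT_eq⁴/S.
1−A = 4 × 5.67×10⁻⁸ × (346)⁴ / 4550 = 0.715.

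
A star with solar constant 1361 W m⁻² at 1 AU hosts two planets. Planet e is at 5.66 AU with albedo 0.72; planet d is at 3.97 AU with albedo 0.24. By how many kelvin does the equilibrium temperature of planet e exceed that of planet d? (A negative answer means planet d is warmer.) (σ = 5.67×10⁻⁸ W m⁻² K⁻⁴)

T_eq = [S₀(1−A)/(4σd²)]^(1/4), so T ∝ (1−A)^(1/4) / √d.
T₁ = [1361×0.28/(4×5.67×10⁻⁸×5.66²)]^(1/4) = 85.10 K.
T₂ = [1361×0.76/(4×5.67×10⁻⁸×3.97²)]^(1/4) = 130.43 K.

ΔT ≈ -45.3 K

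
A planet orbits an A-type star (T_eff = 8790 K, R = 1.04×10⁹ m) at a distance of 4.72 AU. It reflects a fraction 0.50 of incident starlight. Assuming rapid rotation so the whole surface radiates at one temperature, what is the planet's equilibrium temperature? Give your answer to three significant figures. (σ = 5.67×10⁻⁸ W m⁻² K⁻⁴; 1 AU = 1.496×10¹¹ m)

d = 4.72 AU = 7.06×10¹¹ m.
L = 4πR_⋆²σT_⋆⁴ = 4π(1.04×10⁹)² × 5.67×10⁻⁸ × (8790)⁴ = 4.60×10²⁷ W.
S = L/(4πd²) = 734 W m⁻².
Energy balance: absorbed = emitted ⇒ πR²·S(1−A) = 4πR²·σT_eq⁴, so T_eq⁴ = S(1−A)/(4σ).
T_eq = [734 × 0.50 / (4 × 5.67×10⁻⁸)]^(1/4) = (1.62×10⁹)^(1/4) = 201 K.

T_eq ≈ 201 K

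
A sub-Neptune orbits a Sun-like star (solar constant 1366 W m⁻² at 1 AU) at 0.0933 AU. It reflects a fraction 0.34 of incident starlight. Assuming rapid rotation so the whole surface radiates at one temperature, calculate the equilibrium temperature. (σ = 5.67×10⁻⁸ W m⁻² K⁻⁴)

T_eq ≈ 822 K

Flux at 0.0933 AU: S = 1366/0.0933² = 1.57×10⁵ W m⁻².
Energy balance: absorbed = emitted ⇒ πR²·S(1−A) = 4πR²·σT_eq⁴, so T_eq⁴ = S(1−A)/(4σ).
T_eq = [1.57×10⁵ × 0.66 / (4 × 5.67×10⁻⁸)]^(1/4) = (4.57×10¹¹)^(1/4) = 822 K.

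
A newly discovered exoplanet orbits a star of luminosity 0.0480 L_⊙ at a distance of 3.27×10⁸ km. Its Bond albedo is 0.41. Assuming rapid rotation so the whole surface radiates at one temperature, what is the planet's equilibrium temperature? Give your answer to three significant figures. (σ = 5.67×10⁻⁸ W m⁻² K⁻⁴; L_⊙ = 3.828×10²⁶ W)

d = 3.27×10⁸ km = 3.27×10¹¹ m.
L = 0.0480 × 3.828×10²⁶ = 1.84×10²⁵ W.
Flux: S = L/(4πd²) = 1.84×10²⁵/(4π×(3.27×10¹¹)²) = 13.7 W m⁻².
Energy balance: absorbed = emitted ⇒ πR²·S(1−A) = 4πR²·σT_eq⁴, so T_eq⁴ = S(1−A)/(4σ).
T_eq = [13.7 × 0.59 / (4 × 5.67×10⁻⁸)]^(1/4) = (3.56×10⁷)^(1/4) = 77.2 K.

T_eq ≈ 77.2 K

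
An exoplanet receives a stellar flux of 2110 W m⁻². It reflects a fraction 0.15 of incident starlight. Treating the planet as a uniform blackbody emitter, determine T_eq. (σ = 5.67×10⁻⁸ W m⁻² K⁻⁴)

T_eq ≈ 298 K

Energy balance: absorbed = emitted ⇒ πR²·S(1−A) = 4πR²·σT_eq⁴, so T_eq⁴ = S(1−A)/(4σ).
T_eq = [2110 × 0.85 / (4 × 5.67×10⁻⁸)]^(1/4) = (7.91×10⁹)^(1/4) = 298 K.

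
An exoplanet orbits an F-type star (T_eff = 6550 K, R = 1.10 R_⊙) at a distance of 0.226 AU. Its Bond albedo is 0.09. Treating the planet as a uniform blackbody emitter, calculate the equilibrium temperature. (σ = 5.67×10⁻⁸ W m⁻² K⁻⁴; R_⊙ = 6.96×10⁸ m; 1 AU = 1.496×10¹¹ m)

R_⋆ = 1.10 × 6.96×10⁸ = 7.66×10⁸ m.
d = 0.226 AU = 3.38×10¹⁰ m.
L = 4πR_⋆²σT_⋆⁴ = 4π(7.66×10⁸)² × 5.67×10⁻⁸ × (6550)⁴ = 7.69×10²⁶ W.
S = L/(4πd²) = 5.35×10⁴ W m⁻².
Energy balance: absorbed = emitted ⇒ πR²·S(1−A) = 4πR²·σT_eq⁴, so T_eq⁴ = S(1−A)/(4σ).
T_eq = [5.35×10⁴ × 0.91 / (4 × 5.67×10⁻⁸)]^(1/4) = (2.15×10¹¹)^(1/4) = 681 K.

T_eq ≈ 681 K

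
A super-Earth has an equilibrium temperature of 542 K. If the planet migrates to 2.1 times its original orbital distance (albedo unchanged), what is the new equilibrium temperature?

T_eq ≈ 374 K

T_eq ∝ L^(1/4) · d^(−1/2).
T′ = 542 / 2.1^(1/2) = 374 K.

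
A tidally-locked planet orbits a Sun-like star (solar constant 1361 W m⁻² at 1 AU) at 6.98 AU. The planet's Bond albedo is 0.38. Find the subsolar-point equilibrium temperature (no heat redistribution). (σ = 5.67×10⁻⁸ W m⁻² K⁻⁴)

Flux at 6.98 AU: S = 1361/6.98² = 27.9 W m⁻².
At the subsolar point the surface absorbs S(1−A) and emits σT⁴ per unit area — no factor of 4, since only the local patch is in balance.
T = [27.9 × 0.62 / 5.67×10⁻⁸]^(1/4) = (3.05×10⁸)^(1/4) = 132 K.

T_ss ≈ 132 K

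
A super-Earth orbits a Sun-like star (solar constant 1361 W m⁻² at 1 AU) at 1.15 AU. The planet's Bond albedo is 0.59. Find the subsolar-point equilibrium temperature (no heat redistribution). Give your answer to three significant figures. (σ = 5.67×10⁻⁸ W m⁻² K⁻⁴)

T_ss ≈ 294 K

Flux at 1.15 AU: S = 1361/1.15² = 1030 W m⁻².
At the subsolar point the surface absorbs S(1−A) and emits σT⁴ per unit area — no factor of 4, since only the local patch is in balance.
T = [1030 × 0.41 / 5.67×10⁻⁸]^(1/4) = (7.44×10⁹)^(1/4) = 294 K.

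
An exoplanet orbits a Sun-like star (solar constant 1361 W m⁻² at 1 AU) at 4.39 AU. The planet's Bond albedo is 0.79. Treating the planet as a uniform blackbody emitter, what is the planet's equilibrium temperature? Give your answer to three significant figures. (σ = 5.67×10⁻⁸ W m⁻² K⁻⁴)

T_eq ≈ 89.9 K

Flux at 4.39 AU: S = 1361/4.39² = 70.6 W m⁻².
Energy balance: absorbed = emitted ⇒ πR²·S(1−A) = 4πR²·σT_eq⁴, so T_eq⁴ = S(1−A)/(4σ).
T_eq = [70.6 × 0.21 / (4 × 5.67×10⁻⁸)]^(1/4) = (6.54×10⁷)^(1/4) = 89.9 K.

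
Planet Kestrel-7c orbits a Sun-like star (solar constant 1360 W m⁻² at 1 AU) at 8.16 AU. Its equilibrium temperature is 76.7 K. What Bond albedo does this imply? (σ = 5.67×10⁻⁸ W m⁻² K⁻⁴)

Flux at 8.16 AU: S = 1360/8.16² = 20.4 W m⁻².
From T_eq⁴ = S(1−A)/(4σ): 1−A = 4σT_eq⁴/S.
1−A = 4 × 5.67×10⁻⁸ × (76.7)⁴ / 20.4 = 0.384.

A ≈ 0.62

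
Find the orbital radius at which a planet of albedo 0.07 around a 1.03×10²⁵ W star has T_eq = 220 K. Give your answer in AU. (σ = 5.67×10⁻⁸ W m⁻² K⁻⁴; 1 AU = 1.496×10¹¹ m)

From T_eq⁴ = L(1−A)/(16πσd²): d = √[L(1−A)/(16πσT_eq⁴)].
d = √[1.03×10²⁵ × 0.93 / (16π × 5.67×10⁻⁸ × (220)⁴)] = 3.79×10¹⁰ m = 0.253 AU.

d ≈ 0.253 AU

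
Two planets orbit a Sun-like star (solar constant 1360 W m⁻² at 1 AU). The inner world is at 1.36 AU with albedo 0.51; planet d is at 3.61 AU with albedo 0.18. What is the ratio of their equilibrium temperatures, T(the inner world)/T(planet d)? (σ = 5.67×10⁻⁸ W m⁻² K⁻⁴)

T₁/T₂ ≈ 1.432

T_eq = [S₀(1−A)/(4σd²)]^(1/4), so T ∝ (1−A)^(1/4) / √d.
T₁ = [1360×0.49/(4×5.67×10⁻⁸×1.36²)]^(1/4) = 199.64 K.
T₂ = [1360×0.82/(4×5.67×10⁻⁸×3.61²)]^(1/4) = 139.37 K.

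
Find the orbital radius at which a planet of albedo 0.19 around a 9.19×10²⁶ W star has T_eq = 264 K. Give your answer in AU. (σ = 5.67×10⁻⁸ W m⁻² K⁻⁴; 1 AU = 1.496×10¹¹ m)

From T_eq⁴ = L(1−A)/(16πσd²): d = √[L(1−A)/(16πσT_eq⁴)].
d = √[9.19×10²⁶ × 0.81 / (16π × 5.67×10⁻⁸ × (264)⁴)] = 2.32×10¹¹ m = 1.55 AU.

d ≈ 1.55 AU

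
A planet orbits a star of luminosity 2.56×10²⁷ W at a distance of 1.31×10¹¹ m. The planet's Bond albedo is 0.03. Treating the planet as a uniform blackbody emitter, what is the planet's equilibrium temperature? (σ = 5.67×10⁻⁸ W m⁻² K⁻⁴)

Flux: S = L/(4πd²) = 2.56×10²⁷/(4π×(1.31×10¹¹)²) = 1.19×10⁴ W m⁻².
Energy balance: absorbed = emitted ⇒ πR²·S(1−A) = 4πR²·σT_eq⁴, so T_eq⁴ = S(1−A)/(4σ).
T_eq = [1.19×10⁴ × 0.97 / (4 × 5.67×10⁻⁸)]^(1/4) = (5.08×10¹⁰)^(1/4) = 475 K.

T_eq ≈ 475 K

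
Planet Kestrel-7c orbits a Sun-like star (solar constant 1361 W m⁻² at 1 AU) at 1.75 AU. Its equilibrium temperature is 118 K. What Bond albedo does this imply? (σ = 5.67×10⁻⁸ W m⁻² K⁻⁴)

A ≈ 0.90

Flux at 1.75 AU: S = 1361/1.75² = 444 W m⁻².
From T_eq⁴ = S(1−A)/(4σ): 1−A = 4σT_eq⁴/S.
1−A = 4 × 5.67×10⁻⁸ × (118)⁴ / 444 = 0.099.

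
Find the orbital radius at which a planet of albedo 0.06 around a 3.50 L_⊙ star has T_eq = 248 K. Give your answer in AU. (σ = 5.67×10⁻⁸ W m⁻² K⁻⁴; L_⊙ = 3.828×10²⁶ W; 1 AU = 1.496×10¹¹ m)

L = 3.50 × 3.828×10²⁶ = 1.34×10²⁷ W.
From T_eq⁴ = L(1−A)/(16πσd²): d = √[L(1−A)/(16πσT_eq⁴)].
d = √[1.34×10²⁷ × 0.94 / (16π × 5.67×10⁻⁸ × (248)⁴)] = 3.42×10¹¹ m = 2.28 AU.

d ≈ 2.28 AU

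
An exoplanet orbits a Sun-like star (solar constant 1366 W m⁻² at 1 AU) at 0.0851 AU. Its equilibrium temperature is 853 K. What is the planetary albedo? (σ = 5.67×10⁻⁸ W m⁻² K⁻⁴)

A ≈ 0.36

Flux at 0.0851 AU: S = 1366/0.0851² = 1.89×10⁵ W m⁻².
From T_eq⁴ = S(1−A)/(4σ): 1−A = 4σT_eq⁴/S.
1−A = 4 × 5.67×10⁻⁸ × (853)⁴ / 1.89×10⁵ = 0.637.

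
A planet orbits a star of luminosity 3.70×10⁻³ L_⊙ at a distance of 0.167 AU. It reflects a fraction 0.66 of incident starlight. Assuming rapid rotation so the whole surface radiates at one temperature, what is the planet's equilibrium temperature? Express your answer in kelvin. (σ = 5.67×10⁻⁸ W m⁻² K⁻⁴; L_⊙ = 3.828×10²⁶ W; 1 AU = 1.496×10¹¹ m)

d = 0.167 AU = 2.50×10¹⁰ m.
L = 3.70×10⁻³ × 3.828×10²⁶ = 1.42×10²⁴ W.
Flux: S = L/(4πd²) = 1.42×10²⁴/(4π×(2.50×10¹⁰)²) = 181 W m⁻².
Energy balance: absorbed = emitted ⇒ πR²·S(1−A) = 4πR²·σT_eq⁴, so T_eq⁴ = S(1−A)/(4σ).
T_eq = [181 × 0.34 / (4 × 5.67×10⁻⁸)]^(1/4) = (2.71×10⁸)^(1/4) = 128 K.

T_eq ≈ 128 K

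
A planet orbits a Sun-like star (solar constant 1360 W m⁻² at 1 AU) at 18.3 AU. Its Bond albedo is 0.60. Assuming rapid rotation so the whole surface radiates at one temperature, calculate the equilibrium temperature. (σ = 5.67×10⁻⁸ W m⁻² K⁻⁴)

Flux at 18.3 AU: S = 1360/18.3² = 4.06 W m⁻².
Energy balance: absorbed = emitted ⇒ πR²·S(1−A) = 4πR²·σT_eq⁴, so T_eq⁴ = S(1−A)/(4σ).
T_eq = [4.06 × 0.40 / (4 × 5.67×10⁻⁸)]^(1/4) = (7.16×10⁶)^(1/4) = 51.7 K.

T_eq ≈ 51.7 K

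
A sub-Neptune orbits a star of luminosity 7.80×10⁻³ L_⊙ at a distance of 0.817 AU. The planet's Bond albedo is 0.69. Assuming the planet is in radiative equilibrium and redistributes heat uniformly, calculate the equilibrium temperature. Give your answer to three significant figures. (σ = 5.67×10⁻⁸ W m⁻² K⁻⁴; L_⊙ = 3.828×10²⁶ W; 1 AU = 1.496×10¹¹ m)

d = 0.817 AU = 1.22×10¹¹ m.
L = 7.80×10⁻³ × 3.828×10²⁶ = 2.99×10²⁴ W.
Flux: S = L/(4πd²) = 2.99×10²⁴/(4π×(1.22×10¹¹)²) = 15.9 W m⁻².
Energy balance: absorbed = emitted ⇒ πR²·S(1−A) = 4πR²·σT_eq⁴, so T_eq⁴ = S(1−A)/(4σ).
T_eq = [15.9 × 0.31 / (4 × 5.67×10⁻⁸)]^(1/4) = (2.17×10⁷)^(1/4) = 68.3 K.

T_eq ≈ 68.3 K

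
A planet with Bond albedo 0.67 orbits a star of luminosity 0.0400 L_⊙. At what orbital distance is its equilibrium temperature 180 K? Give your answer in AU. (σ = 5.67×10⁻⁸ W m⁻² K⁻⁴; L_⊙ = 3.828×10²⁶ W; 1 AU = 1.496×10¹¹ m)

d ≈ 0.275 AU

L = 0.0400 × 3.828×10²⁶ = 1.53×10²⁵ W.
From T_eq⁴ = L(1−A)/(16πσd²): d = √[L(1−A)/(16πσT_eq⁴)].
d = √[1.53×10²⁵ × 0.33 / (16π × 5.67×10⁻⁸ × (180)⁴)] = 4.11×10¹⁰ m = 0.275 AU.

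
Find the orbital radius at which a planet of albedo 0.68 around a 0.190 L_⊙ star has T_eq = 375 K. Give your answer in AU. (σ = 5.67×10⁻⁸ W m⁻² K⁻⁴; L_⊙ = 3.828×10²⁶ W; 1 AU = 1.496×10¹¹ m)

d ≈ 0.136 AU

L = 0.190 × 3.828×10²⁶ = 7.27×10²⁵ W.
From T_eq⁴ = L(1−A)/(16πσd²): d = √[L(1−A)/(16πσT_eq⁴)].
d = √[7.27×10²⁵ × 0.32 / (16π × 5.67×10⁻⁸ × (375)⁴)] = 2.03×10¹⁰ m = 0.136 AU.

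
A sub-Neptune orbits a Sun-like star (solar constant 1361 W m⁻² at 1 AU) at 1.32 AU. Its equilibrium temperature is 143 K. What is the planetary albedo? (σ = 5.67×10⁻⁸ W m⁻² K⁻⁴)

Flux at 1.32 AU: S = 1361/1.32² = 781 W m⁻².
From T_eq⁴ = S(1−A)/(4σ): 1−A = 4σT_eq⁴/S.
1−A = 4 × 5.67×10⁻⁸ × (143)⁴ / 781 = 0.121.

A ≈ 0.88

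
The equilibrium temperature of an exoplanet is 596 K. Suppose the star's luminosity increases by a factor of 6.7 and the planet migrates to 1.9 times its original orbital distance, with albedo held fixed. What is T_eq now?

T_eq ≈ 696 K

T_eq ∝ L^(1/4) · d^(−1/2).
T′ = 596 × 6.7^(1/4) / 1.9^(1/2) = 696 K.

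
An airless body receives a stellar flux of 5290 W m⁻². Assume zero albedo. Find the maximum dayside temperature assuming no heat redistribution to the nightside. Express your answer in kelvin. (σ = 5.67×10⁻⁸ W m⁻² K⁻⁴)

With no redistribution each surface element balances locally: S(1−A) = σT⁴.
T = [5290 × 1.00 / 5.67×10⁻⁸]^(1/4) = (9.33×10¹⁰)^(1/4) = 553 K.

T_ss ≈ 553 K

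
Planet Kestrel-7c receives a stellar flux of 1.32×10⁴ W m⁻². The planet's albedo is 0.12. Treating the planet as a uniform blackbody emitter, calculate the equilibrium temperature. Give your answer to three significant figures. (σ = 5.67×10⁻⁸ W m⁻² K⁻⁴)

T_eq ≈ 476 K

Energy balance: absorbed = emitted ⇒ πR²·S(1−A) = 4πR²·σT_eq⁴, so T_eq⁴ = S(1−A)/(4σ).
T_eq = [1.32×10⁴ × 0.88 / (4 × 5.67×10⁻⁸)]^(1/4) = (5.12×10¹⁰)^(1/4) = 476 K.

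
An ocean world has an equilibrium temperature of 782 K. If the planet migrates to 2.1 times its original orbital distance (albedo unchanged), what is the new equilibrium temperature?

T_eq ∝ L^(1/4) · d^(−1/2).
T′ = 782 / 2.1^(1/2) = 540 K.

T_eq ≈ 540 K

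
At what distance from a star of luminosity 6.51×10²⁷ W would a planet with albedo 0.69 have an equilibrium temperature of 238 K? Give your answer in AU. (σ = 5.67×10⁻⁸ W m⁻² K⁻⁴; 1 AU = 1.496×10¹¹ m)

From T_eq⁴ = L(1−A)/(16πσd²): d = √[L(1−A)/(16πσT_eq⁴)].
d = √[6.51×10²⁷ × 0.31 / (16π × 5.67×10⁻⁸ × (238)⁴)] = 4.70×10¹¹ m = 3.14 AU.

d ≈ 3.14 AU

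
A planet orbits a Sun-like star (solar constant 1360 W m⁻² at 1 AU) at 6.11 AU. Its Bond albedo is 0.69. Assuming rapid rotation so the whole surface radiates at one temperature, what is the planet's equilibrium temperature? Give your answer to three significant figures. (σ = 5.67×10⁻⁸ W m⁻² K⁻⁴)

T_eq ≈ 84.0 K

Flux at 6.11 AU: S = 1360/6.11² = 36.4 W m⁻².
Energy balance: absorbed = emitted ⇒ πR²·S(1−A) = 4πR²·σT_eq⁴, so T_eq⁴ = S(1−A)/(4σ).
T_eq = [36.4 × 0.31 / (4 × 5.67×10⁻⁸)]^(1/4) = (4.98×10⁷)^(1/4) = 84.0 K.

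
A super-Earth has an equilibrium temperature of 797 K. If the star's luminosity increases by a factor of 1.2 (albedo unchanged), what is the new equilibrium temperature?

T_eq ∝ L^(1/4) · d^(−1/2).
T′ = 797 × 1.2^(1/4) = 834 K.

T_eq ≈ 834 K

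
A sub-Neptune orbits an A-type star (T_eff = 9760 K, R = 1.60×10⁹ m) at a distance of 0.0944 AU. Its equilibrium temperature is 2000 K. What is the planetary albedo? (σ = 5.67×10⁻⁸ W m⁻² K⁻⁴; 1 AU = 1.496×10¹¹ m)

d = 0.0944 AU = 1.41×10¹⁰ m.
L = 4πR_⋆²σT_⋆⁴ = 4π(1.60×10⁹)² × 5.67×10⁻⁸ × (9760)⁴ = 1.66×10²⁸ W.
S = L/(4πd²) = 6.60×10⁶ W m⁻².
From T_eq⁴ = S(1−A)/(4σ): 1−A = 4σT_eq⁴/S.
1−A = 4 × 5.67×10⁻⁸ × (2000)⁴ / 6.60×10⁶ = 0.549.

A ≈ 0.45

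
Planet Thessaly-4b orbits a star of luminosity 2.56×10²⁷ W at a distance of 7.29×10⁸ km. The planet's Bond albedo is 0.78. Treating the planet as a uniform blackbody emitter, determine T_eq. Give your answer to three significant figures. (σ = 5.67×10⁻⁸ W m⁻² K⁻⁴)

T_eq ≈ 139 K

d = 7.29×10⁸ km = 7.29×10¹¹ m.
Flux: S = L/(4πd²) = 2.56×10²⁷/(4π×(7.29×10¹¹)²) = 383 W m⁻².
Energy balance: absorbed = emitted ⇒ πR²·S(1−A) = 4πR²·σT_eq⁴, so T_eq⁴ = S(1−A)/(4σ).
T_eq = [383 × 0.22 / (4 × 5.67×10⁻⁸)]^(1/4) = (3.72×10⁸)^(1/4) = 139 K.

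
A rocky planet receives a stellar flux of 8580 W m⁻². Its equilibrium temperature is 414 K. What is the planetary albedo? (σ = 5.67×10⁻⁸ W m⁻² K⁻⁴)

A ≈ 0.22

From T_eq⁴ = S(1−A)/(4σ): 1−A = 4σT_eq⁴/S.
1−A = 4 × 5.67×10⁻⁸ × (414)⁴ / 8580 = 0.777.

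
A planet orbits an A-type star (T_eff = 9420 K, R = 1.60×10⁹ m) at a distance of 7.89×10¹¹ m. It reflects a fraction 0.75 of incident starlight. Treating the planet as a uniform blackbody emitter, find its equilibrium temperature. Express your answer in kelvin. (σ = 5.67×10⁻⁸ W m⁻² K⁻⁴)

T_eq ≈ 212 K

L = 4πR_⋆²σT_⋆⁴ = 4π(1.60×10⁹)² × 5.67×10⁻⁸ × (9420)⁴ = 1.44×10²⁸ W.
S = L/(4πd²) = 1840 W m⁻².
Energy balance: absorbed = emitted ⇒ πR²·S(1−A) = 4πR²·σT_eq⁴, so T_eq⁴ = S(1−A)/(4σ).
T_eq = [1840 × 0.25 / (4 × 5.67×10⁻⁸)]^(1/4) = (2.02×10⁹)^(1/4) = 212 K.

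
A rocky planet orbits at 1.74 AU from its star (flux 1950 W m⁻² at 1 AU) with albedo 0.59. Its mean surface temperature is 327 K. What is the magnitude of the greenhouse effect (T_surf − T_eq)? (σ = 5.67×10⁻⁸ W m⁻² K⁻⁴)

ΔT ≈ 142.3 K

S = 1950/1.74² = 644.1 W m⁻².
T_eq = [S(1−A)/(4σ)]^(1/4) = [644.1×0.41/(4×5.67×10⁻⁸)]^(1/4) = 184.7 K.
ΔT = T_surf − T_eq = 327 − 184.7.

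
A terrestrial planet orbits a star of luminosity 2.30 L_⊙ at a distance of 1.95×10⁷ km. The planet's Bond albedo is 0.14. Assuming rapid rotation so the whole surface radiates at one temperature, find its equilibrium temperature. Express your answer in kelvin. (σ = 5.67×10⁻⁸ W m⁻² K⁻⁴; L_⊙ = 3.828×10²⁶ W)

T_eq ≈ 914 K

d = 1.95×10⁷ km = 1.95×10¹⁰ m.
L = 2.30 × 3.828×10²⁶ = 8.80×10²⁶ W.
Flux: S = L/(4πd²) = 8.80×10²⁶/(4π×(1.95×10¹⁰)²) = 1.84×10⁵ W m⁻².
Energy balance: absorbed = emitted ⇒ πR²·S(1−A) = 4πR²·σT_eq⁴, so T_eq⁴ = S(1−A)/(4σ).
T_eq = [1.84×10⁵ × 0.86 / (4 × 5.67×10⁻⁸)]^(1/4) = (6.99×10¹¹)^(1/4) = 914 K.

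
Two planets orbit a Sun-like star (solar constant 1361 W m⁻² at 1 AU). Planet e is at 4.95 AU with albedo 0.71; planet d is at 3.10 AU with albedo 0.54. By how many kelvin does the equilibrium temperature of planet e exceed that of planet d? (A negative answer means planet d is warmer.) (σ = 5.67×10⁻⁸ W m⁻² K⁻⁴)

T_eq = [S₀(1−A)/(4σd²)]^(1/4), so T ∝ (1−A)^(1/4) / √d.
T₁ = [1361×0.29/(4×5.67×10⁻⁸×4.95²)]^(1/4) = 91.80 K.
T₂ = [1361×0.46/(4×5.67×10⁻⁸×3.10²)]^(1/4) = 130.19 K.

ΔT ≈ -38.4 K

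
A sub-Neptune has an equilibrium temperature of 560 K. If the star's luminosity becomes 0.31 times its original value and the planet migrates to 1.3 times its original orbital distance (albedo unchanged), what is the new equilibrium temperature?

T_eq ≈ 366 K

T_eq ∝ L^(1/4) · d^(−1/2).
T′ = 560 × 0.31^(1/4) / 1.3^(1/2) = 366 K.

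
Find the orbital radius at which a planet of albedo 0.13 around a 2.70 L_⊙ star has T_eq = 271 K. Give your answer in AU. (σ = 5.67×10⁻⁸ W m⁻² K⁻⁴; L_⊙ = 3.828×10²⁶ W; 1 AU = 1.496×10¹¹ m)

d ≈ 1.62 AU

L = 2.70 × 3.828×10²⁶ = 1.03×10²⁷ W.
From T_eq⁴ = L(1−A)/(16πσd²): d = √[L(1−A)/(16πσT_eq⁴)].
d = √[1.03×10²⁷ × 0.87 / (16π × 5.67×10⁻⁸ × (271)⁴)] = 2.42×10¹¹ m = 1.62 AU.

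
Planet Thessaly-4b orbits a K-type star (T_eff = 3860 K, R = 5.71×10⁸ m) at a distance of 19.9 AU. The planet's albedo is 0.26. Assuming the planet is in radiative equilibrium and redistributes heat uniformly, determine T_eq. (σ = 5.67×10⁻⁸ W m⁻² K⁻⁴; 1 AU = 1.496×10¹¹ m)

d = 19.9 AU = 2.98×10¹² m.
L = 4πR_⋆²σT_⋆⁴ = 4π(5.71×10⁸)² × 5.67×10⁻⁸ × (3860)⁴ = 5.16×10²⁵ W.
S = L/(4πd²) = 0.463 W m⁻².
Energy balance: absorbed = emitted ⇒ πR²·S(1−A) = 4πR²·σT_eq⁴, so T_eq⁴ = S(1−A)/(4σ).
T_eq = [0.463 × 0.74 / (4 × 5.67×10⁻⁸)]^(1/4) = (1.51×10⁶)^(1/4) = 35.1 K.

T_eq ≈ 35.1 K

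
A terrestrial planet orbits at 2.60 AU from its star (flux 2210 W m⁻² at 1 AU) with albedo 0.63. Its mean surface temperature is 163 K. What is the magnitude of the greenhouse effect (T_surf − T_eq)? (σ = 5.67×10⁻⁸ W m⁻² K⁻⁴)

ΔT ≈ 11.0 K

S = 2210/2.60² = 326.9 W m⁻².
T_eq = [S(1−A)/(4σ)]^(1/4) = [326.9×0.37/(4×5.67×10⁻⁸)]^(1/4) = 152.0 K.
ΔT = T_surf − T_eq = 163 − 152.0.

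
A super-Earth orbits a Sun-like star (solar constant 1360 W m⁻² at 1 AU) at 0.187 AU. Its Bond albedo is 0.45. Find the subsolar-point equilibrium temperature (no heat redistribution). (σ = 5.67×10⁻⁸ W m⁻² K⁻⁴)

T_ss ≈ 784 K

Flux at 0.187 AU: S = 1360/0.187² = 3.89×10⁴ W m⁻².
At the subsolar point the surface absorbs S(1−A) and emits σT⁴ per unit area — no factor of 4, since only the local patch is in balance.
T = [3.89×10⁴ × 0.55 / 5.67×10⁻⁸]^(1/4) = (3.77×10¹¹)^(1/4) = 784 K.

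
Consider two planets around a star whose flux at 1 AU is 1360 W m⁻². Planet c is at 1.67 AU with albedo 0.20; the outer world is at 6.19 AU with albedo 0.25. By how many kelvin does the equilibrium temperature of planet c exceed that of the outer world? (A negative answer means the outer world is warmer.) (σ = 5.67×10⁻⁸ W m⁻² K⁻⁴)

T_eq = [S₀(1−A)/(4σd²)]^(1/4), so T ∝ (1−A)^(1/4) / √d.
T₁ = [1360×0.80/(4×5.67×10⁻⁸×1.67²)]^(1/4) = 203.65 K.
T₂ = [1360×0.75/(4×5.67×10⁻⁸×6.19²)]^(1/4) = 104.09 K.

ΔT ≈ 99.6 K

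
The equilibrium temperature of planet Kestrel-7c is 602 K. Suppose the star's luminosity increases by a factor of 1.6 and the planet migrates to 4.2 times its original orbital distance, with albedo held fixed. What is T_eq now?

T_eq ∝ L^(1/4) · d^(−1/2).
T′ = 602 × 1.6^(1/4) / 4.2^(1/2) = 330 K.

T_eq ≈ 330 K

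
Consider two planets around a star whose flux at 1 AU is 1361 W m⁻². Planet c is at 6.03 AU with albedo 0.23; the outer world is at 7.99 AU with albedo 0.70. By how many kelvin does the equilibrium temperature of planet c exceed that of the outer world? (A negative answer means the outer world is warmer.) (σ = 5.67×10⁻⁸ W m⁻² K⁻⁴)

T_eq = [S₀(1−A)/(4σd²)]^(1/4), so T ∝ (1−A)^(1/4) / √d.
T₁ = [1361×0.77/(4×5.67×10⁻⁸×6.03²)]^(1/4) = 106.17 K.
T₂ = [1361×0.30/(4×5.67×10⁻⁸×7.99²)]^(1/4) = 72.87 K.

ΔT ≈ 33.3 K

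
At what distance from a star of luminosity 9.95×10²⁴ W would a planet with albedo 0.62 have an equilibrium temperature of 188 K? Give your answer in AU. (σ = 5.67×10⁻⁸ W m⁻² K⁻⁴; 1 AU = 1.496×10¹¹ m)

d ≈ 0.218 AU

From T_eq⁴ = L(1−A)/(16πσd²): d = √[L(1−A)/(16πσT_eq⁴)].
d = √[9.95×10²⁴ × 0.38 / (16π × 5.67×10⁻⁸ × (188)⁴)] = 3.26×10¹⁰ m = 0.218 AU.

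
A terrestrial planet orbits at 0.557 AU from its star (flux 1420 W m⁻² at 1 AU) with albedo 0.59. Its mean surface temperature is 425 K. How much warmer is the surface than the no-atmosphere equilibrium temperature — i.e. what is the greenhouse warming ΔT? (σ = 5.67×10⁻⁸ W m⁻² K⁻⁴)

ΔT ≈ 123.4 K

S = 1420/0.557² = 4577 W m⁻².
T_eq = [S(1−A)/(4σ)]^(1/4) = [4577×0.41/(4×5.67×10⁻⁸)]^(1/4) = 301.6 K.
ΔT = T_surf − T_eq = 425 − 301.6.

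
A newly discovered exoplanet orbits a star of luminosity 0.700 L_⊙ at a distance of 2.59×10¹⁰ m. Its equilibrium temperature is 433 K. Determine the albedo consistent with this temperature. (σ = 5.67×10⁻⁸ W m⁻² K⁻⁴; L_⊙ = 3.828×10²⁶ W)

L = 0.700 × 3.828×10²⁶ = 2.68×10²⁶ W.
Flux: S = L/(4πd²) = 2.68×10²⁶/(4π×(2.59×10¹⁰)²) = 3.18×10⁴ W m⁻².
From T_eq⁴ = S(1−A)/(4σ): 1−A = 4σT_eq⁴/S.
1−A = 4 × 5.67×10⁻⁸ × (433)⁴ / 3.18×10⁴ = 0.251.

A ≈ 0.75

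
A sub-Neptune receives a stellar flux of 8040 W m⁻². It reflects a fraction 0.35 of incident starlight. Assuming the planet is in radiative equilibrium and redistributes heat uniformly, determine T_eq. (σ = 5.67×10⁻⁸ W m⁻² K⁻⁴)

Energy balance: absorbed = emitted ⇒ πR²·S(1−A) = 4πR²·σT_eq⁴, so T_eq⁴ = S(1−A)/(4σ).
T_eq = [8040 × 0.65 / (4 × 5.67×10⁻⁸)]^(1/4) = (2.30×10¹⁰)^(1/4) = 390 K.

T_eq ≈ 390 K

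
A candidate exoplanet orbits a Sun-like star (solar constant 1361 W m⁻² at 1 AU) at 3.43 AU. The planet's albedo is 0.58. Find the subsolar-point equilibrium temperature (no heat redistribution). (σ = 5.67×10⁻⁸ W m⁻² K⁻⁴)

T_ss ≈ 171 K

Flux at 3.43 AU: S = 1361/3.43² = 116 W m⁻².
At the subsolar point the surface absorbs S(1−A) and emits σT⁴ per unit area — no factor of 4, since only the local patch is in balance.
T = [116 × 0.42 / 5.67×10⁻⁸]^(1/4) = (8.57×10⁸)^(1/4) = 171 K.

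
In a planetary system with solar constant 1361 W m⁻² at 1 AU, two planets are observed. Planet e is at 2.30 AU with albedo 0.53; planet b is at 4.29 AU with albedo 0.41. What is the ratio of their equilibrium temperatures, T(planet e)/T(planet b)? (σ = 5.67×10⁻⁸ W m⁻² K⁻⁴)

T₁/T₂ ≈ 1.290

T_eq = [S₀(1−A)/(4σd²)]^(1/4), so T ∝ (1−A)^(1/4) / √d.
T₁ = [1361×0.47/(4×5.67×10⁻⁸×2.30²)]^(1/4) = 151.95 K.
T₂ = [1361×0.59/(4×5.67×10⁻⁸×4.29²)]^(1/4) = 117.77 K.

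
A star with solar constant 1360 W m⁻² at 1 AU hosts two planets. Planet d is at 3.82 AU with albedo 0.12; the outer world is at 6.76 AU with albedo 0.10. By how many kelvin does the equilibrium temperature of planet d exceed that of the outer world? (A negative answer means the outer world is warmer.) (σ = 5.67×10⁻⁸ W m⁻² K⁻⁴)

T_eq = [S₀(1−A)/(4σd²)]^(1/4), so T ∝ (1−A)^(1/4) / √d.
T₁ = [1360×0.88/(4×5.67×10⁻⁸×3.82²)]^(1/4) = 137.90 K.
T₂ = [1360×0.90/(4×5.67×10⁻⁸×6.76²)]^(1/4) = 104.25 K.

ΔT ≈ 33.7 K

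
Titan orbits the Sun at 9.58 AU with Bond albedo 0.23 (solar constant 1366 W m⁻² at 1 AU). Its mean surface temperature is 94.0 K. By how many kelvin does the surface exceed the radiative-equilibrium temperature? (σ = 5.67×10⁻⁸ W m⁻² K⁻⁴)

S = 1366/9.58² = 14.88 W m⁻².
T_eq = [S(1−A)/(4σ)]^(1/4) = [14.88×0.77/(4×5.67×10⁻⁸)]^(1/4) = 84.3 K.
ΔT = T_surf − T_eq = 94 − 84.3.

ΔT ≈ 9.7 K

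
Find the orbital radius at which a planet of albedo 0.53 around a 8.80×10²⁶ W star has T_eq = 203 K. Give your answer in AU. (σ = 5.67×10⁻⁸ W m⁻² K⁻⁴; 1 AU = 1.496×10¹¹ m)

From T_eq⁴ = L(1−A)/(16πσd²): d = √[L(1−A)/(16πσT_eq⁴)].
d = √[8.80×10²⁶ × 0.47 / (16π × 5.67×10⁻⁸ × (203)⁴)] = 2.92×10¹¹ m = 1.95 AU.

d ≈ 1.95 AU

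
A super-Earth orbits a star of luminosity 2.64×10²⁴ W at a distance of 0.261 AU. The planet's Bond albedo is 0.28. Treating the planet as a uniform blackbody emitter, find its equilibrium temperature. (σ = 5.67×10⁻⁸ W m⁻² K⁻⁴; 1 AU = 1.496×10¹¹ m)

T_eq ≈ 145 K

d = 0.261 AU = 3.90×10¹⁰ m.
Flux: S = L/(4πd²) = 2.64×10²⁴/(4π×(3.90×10¹⁰)²) = 138 W m⁻².
Energy balance: absorbed = emitted ⇒ πR²·S(1−A) = 4πR²·σT_eq⁴, so T_eq⁴ = S(1−A)/(4σ).
T_eq = [138 × 0.72 / (4 × 5.67×10⁻⁸)]^(1/4) = (4.37×10⁸)^(1/4) = 145 K.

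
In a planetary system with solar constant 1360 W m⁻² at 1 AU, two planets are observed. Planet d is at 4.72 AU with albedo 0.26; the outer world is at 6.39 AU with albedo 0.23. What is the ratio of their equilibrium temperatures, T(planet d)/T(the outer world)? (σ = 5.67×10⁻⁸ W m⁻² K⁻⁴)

T_eq = [S₀(1−A)/(4σd²)]^(1/4), so T ∝ (1−A)^(1/4) / √d.
T₁ = [1360×0.74/(4×5.67×10⁻⁸×4.72²)]^(1/4) = 118.80 K.
T₂ = [1360×0.77/(4×5.67×10⁻⁸×6.39²)]^(1/4) = 103.12 K.

T₁/T₂ ≈ 1.152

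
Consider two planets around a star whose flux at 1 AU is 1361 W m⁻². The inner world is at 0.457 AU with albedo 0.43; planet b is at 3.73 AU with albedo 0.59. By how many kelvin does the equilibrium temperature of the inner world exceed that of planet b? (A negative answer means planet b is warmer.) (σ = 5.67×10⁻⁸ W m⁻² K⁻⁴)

ΔT ≈ 242.4 K

T_eq = [S₀(1−A)/(4σd²)]^(1/4), so T ∝ (1−A)^(1/4) / √d.
T₁ = [1361×0.57/(4×5.67×10⁻⁸×0.457²)]^(1/4) = 357.74 K.
T₂ = [1361×0.41/(4×5.67×10⁻⁸×3.73²)]^(1/4) = 115.32 K.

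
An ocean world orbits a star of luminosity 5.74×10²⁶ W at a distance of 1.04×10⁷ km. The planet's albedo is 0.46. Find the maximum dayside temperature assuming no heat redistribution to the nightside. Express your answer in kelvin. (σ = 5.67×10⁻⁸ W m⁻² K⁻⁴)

d = 1.04×10⁷ km = 1.04×10¹⁰ m.
Flux: S = L/(4πd²) = 5.74×10²⁶/(4π×(1.04×10¹⁰)²) = 4.22×10⁵ W m⁻².
With no redistribution each surface element balances locally: S(1−A) = σT⁴.
T = [4.22×10⁵ × 0.54 / 5.67×10⁻⁸]^(1/4) = (4.02×10¹²)^(1/4) = 1420 K.

T_ss ≈ 1420 K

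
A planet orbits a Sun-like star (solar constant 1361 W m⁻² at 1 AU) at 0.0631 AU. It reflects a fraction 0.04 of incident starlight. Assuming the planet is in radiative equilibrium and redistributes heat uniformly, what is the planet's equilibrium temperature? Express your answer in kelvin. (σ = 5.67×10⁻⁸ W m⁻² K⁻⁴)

T_eq ≈ 1100 K

Flux at 0.0631 AU: S = 1361/0.0631² = 3.42×10⁵ W m⁻².
Energy balance: absorbed = emitted ⇒ πR²·S(1−A) = 4πR²·σT_eq⁴, so T_eq⁴ = S(1−A)/(4σ).
T_eq = [3.42×10⁵ × 0.96 / (4 × 5.67×10⁻⁸)]^(1/4) = (1.45×10¹²)^(1/4) = 1100 K.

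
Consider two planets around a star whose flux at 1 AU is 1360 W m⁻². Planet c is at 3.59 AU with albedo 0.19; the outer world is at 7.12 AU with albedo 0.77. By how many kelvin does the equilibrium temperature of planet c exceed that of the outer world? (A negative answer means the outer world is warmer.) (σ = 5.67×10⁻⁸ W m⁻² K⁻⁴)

T_eq = [S₀(1−A)/(4σd²)]^(1/4), so T ∝ (1−A)^(1/4) / √d.
T₁ = [1360×0.81/(4×5.67×10⁻⁸×3.59²)]^(1/4) = 139.33 K.
T₂ = [1360×0.23/(4×5.67×10⁻⁸×7.12²)]^(1/4) = 72.22 K.

ΔT ≈ 67.1 K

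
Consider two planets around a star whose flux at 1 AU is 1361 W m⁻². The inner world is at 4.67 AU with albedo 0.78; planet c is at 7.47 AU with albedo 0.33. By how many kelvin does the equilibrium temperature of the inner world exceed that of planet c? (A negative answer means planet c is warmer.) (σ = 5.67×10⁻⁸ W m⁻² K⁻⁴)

T_eq = [S₀(1−A)/(4σd²)]^(1/4), so T ∝ (1−A)^(1/4) / √d.
T₁ = [1361×0.22/(4×5.67×10⁻⁸×4.67²)]^(1/4) = 88.21 K.
T₂ = [1361×0.67/(4×5.67×10⁻⁸×7.47²)]^(1/4) = 92.13 K.

ΔT ≈ -3.9 K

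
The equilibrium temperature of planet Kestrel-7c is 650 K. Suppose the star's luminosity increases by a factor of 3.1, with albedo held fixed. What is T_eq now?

T_eq ∝ L^(1/4) · d^(−1/2).
T′ = 650 × 3.1^(1/4) = 862 K.

T_eq ≈ 862 K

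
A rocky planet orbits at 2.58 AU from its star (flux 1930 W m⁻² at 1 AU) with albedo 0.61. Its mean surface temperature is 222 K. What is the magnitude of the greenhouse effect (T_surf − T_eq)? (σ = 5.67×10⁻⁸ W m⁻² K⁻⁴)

S = 1930/2.58² = 289.9 W m⁻².
T_eq = [S(1−A)/(4σ)]^(1/4) = [289.9×0.39/(4×5.67×10⁻⁸)]^(1/4) = 149.4 K.
ΔT = T_surf − T_eq = 222 − 149.4.

ΔT ≈ 72.6 K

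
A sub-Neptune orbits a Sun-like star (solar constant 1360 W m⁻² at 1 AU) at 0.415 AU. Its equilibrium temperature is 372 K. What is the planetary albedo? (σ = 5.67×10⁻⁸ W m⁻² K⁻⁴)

Flux at 0.415 AU: S = 1360/0.415² = 7900 W m⁻².
From T_eq⁴ = S(1−A)/(4σ): 1−A = 4σT_eq⁴/S.
1−A = 4 × 5.67×10⁻⁸ × (372)⁴ / 7900 = 0.550.

A ≈ 0.45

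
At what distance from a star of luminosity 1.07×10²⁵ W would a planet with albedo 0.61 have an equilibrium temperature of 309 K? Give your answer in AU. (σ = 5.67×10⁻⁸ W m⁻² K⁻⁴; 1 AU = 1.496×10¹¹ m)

From T_eq⁴ = L(1−A)/(16πσd²): d = √[L(1−A)/(16πσT_eq⁴)].
d = √[1.07×10²⁵ × 0.39 / (16π × 5.67×10⁻⁸ × (309)⁴)] = 1.27×10¹⁰ m = 0.0847 AU.

d ≈ 0.0847 AU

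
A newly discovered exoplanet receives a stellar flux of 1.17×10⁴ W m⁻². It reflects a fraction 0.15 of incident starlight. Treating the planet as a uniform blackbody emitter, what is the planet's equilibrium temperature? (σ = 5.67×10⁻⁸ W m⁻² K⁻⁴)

T_eq ≈ 458 K

Energy balance: absorbed = emitted ⇒ πR²·S(1−A) = 4πR²·σT_eq⁴, so T_eq⁴ = S(1−A)/(4σ).
T_eq = [1.17×10⁴ × 0.85 / (4 × 5.67×10⁻⁸)]^(1/4) = (4.38×10¹⁰)^(1/4) = 458 K.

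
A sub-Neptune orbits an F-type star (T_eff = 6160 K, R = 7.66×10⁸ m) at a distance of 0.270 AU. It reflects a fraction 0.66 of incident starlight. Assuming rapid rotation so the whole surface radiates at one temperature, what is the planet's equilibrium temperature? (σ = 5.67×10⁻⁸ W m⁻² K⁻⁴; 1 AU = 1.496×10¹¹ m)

d = 0.270 AU = 4.04×10¹⁰ m.
L = 4πR_⋆²σT_⋆⁴ = 4π(7.66×10⁸)² × 5.67×10⁻⁸ × (6160)⁴ = 6.02×10²⁶ W.
S = L/(4πd²) = 2.94×10⁴ W m⁻².
Energy balance: absorbed = emitted ⇒ πR²·S(1−A) = 4πR²·σT_eq⁴, so T_eq⁴ = S(1−A)/(4σ).
T_eq = [2.94×10⁴ × 0.34 / (4 × 5.67×10⁻⁸)]^(1/4) = (4.40×10¹⁰)^(1/4) = 458 K.

T_eq ≈ 458 K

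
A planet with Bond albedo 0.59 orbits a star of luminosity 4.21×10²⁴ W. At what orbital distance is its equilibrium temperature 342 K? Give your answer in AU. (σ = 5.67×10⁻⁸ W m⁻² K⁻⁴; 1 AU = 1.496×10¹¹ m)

From T_eq⁴ = L(1−A)/(16πσd²): d = √[L(1−A)/(16πσT_eq⁴)].
d = √[4.21×10²⁴ × 0.41 / (16π × 5.67×10⁻⁸ × (342)⁴)] = 6.65×10⁹ m = 0.0445 AU.

d ≈ 0.0445 AU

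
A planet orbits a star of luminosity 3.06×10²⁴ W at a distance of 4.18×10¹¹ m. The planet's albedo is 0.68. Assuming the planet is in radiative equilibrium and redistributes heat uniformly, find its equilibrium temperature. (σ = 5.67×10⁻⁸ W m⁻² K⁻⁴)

Flux: S = L/(4πd²) = 3.06×10²⁴/(4π×(4.18×10¹¹)²) = 1.39 W m⁻².
Energy balance: absorbed = emitted ⇒ πR²·S(1−A) = 4πR²·σT_eq⁴, so T_eq⁴ = S(1−A)/(4σ).
T_eq = [1.39 × 0.32 / (4 × 5.67×10⁻⁸)]^(1/4) = (1.97×10⁶)^(1/4) = 37.4 K.

T_eq ≈ 37.4 K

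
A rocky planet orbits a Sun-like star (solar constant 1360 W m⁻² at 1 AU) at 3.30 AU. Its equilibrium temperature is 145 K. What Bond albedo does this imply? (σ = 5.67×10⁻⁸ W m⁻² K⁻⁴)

Flux at 3.30 AU: S = 1360/3.30² = 125 W m⁻².
From T_eq⁴ = S(1−A)/(4σ): 1−A = 4σT_eq⁴/S.
1−A = 4 × 5.67×10⁻⁸ × (145)⁴ / 125 = 0.803.

A ≈ 0.20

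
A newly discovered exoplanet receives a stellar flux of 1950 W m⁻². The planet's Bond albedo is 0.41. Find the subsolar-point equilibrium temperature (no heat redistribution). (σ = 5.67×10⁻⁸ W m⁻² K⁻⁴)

At the subsolar point the surface absorbs S(1−A) and emits σT⁴ per unit area — no factor of 4, since only the local patch is in balance.
T = [1950 × 0.59 / 5.67×10⁻⁸]^(1/4) = (2.03×10¹⁰)^(1/4) = 377 K.

T_ss ≈ 377 K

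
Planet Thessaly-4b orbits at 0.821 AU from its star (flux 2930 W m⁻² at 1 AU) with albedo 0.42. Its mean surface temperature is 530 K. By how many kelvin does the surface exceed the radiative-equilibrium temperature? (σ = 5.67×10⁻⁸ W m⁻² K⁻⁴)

S = 2930/0.821² = 4347 W m⁻².
T_eq = [S(1−A)/(4σ)]^(1/4) = [4347×0.58/(4×5.67×10⁻⁸)]^(1/4) = 324.7 K.
ΔT = T_surf − T_eq = 530 − 324.7.

ΔT ≈ 205.3 K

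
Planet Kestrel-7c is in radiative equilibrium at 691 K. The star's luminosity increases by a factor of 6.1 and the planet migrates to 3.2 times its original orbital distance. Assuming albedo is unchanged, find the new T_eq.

T_eq ≈ 607 K

T_eq ∝ L^(1/4) · d^(−1/2).
T′ = 691 × 6.1^(1/4) / 3.2^(1/2) = 607 K.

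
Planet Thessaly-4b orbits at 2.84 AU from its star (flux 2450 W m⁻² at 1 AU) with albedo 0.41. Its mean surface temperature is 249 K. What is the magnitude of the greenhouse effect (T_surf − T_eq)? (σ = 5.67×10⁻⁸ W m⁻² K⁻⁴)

S = 2450/2.84² = 303.8 W m⁻².
T_eq = [S(1−A)/(4σ)]^(1/4) = [303.8×0.59/(4×5.67×10⁻⁸)]^(1/4) = 167.7 K.
ΔT = T_surf − T_eq = 249 − 167.7.

ΔT ≈ 81.3 K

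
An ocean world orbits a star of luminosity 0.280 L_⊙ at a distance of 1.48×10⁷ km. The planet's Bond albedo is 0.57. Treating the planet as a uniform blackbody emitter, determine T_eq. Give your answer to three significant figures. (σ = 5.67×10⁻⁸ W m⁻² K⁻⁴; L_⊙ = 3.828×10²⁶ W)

T_eq ≈ 521 K

d = 1.48×10⁷ km = 1.48×10¹⁰ m.
L = 0.280 × 3.828×10²⁶ = 1.07×10²⁶ W.
Flux: S = L/(4πd²) = 1.07×10²⁶/(4π×(1.48×10¹⁰)²) = 3.89×10⁴ W m⁻².
Energy balance: absorbed = emitted ⇒ πR²·S(1−A) = 4πR²·σT_eq⁴, so T_eq⁴ = S(1−A)/(4σ).
T_eq = [3.89×10⁴ × 0.43 / (4 × 5.67×10⁻⁸)]^(1/4) = (7.38×10¹⁰)^(1/4) = 521 K.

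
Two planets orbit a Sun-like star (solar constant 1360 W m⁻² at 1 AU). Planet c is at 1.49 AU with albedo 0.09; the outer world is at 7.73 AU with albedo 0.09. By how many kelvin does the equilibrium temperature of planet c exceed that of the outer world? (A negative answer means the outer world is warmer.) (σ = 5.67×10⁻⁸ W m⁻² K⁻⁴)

ΔT ≈ 124.9 K

T_eq = [S₀(1−A)/(4σd²)]^(1/4), so T ∝ (1−A)^(1/4) / √d.
T₁ = [1360×0.91/(4×5.67×10⁻⁸×1.49²)]^(1/4) = 222.66 K.
T₂ = [1360×0.91/(4×5.67×10⁻⁸×7.73²)]^(1/4) = 97.76 K.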